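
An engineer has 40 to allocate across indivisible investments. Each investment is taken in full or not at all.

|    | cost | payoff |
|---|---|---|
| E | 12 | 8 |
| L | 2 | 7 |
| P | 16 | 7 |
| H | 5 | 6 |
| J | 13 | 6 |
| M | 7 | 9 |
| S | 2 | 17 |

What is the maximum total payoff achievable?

48

This is an integer program with binary decision variables.
E + L + P + M + S: cost 12 + 2 + 16 + 7 + 2 = 39 ≤ 40, payoff 8 + 7 + 7 + 9 + 17 = 48.
E + L + J + M + S: cost 12 + 2 + 13 + 7 + 2 = 36 ≤ 40, payoff 8 + 7 + 6 + 9 + 17 = 47.
E + L + H + M + S: cost 12 + 2 + 5 + 7 + 2 = 28 ≤ 40, payoff 8 + 7 + 6 + 9 + 17 = 47.
Best is E, L, P, M, and S with total payoff 48.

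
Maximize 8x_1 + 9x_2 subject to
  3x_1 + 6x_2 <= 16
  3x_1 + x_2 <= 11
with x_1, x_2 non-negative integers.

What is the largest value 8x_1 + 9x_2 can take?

(x_1,x_2)=(3,1): 3·3+6·1=15≤16, 3·3+1·1=10≤11, objective 33.
(x_1,x_2)=(2,1): 3·2+6·1=12≤16, 3·2+1·1=7≤11, objective 25.
The best lattice point is (3,1), giving 33.

33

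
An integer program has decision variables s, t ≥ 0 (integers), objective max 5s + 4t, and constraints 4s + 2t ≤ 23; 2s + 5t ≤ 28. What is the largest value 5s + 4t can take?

32

The continuous relaxation peaks at (3.69, 4.12) with value 34.94; rounding to a feasible lattice point costs some objective.
(s,t)=(4,3): 4·4+2·3=22≤23, 2·4+5·3=23≤28, objective 32.
(s,t)=(3,4): 4·3+2·4=20≤23, 2·3+5·4=26≤28, objective 31.
(s,t)=(4,2): 4·4+2·2=20≤23, 2·4+5·2=18≤28, objective 28.
(s,t)=(3,3): 4·3+2·3=18≤23, 2·3+5·3=21≤28, objective 27.
Maximum is 32 at (s,t)=(4,3).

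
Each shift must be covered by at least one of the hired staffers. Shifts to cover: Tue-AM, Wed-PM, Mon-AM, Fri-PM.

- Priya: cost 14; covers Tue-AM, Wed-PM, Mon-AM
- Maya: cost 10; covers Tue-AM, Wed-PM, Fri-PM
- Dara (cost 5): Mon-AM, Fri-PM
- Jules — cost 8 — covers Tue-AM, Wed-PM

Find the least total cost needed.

13

Choose Dara and Jules: together they cover Tue-AM, Wed-PM, Mon-AM, Fri-PM — every shift.
Total cost: 5 + 8 = 13.
No cover costs less than 13.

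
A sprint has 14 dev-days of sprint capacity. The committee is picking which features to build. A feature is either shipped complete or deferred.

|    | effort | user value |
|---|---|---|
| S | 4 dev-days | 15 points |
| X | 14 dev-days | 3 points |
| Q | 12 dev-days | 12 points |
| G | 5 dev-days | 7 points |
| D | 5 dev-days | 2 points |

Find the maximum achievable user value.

24

S + G: effort 4 + 5 = 9 ≤ 14, user value 15 + 7 = 22.
S + G + D: effort 4 + 5 + 5 = 14 ≤ 14, user value 15 + 7 + 2 = 24.
Best is S, G, and D with total user value 24.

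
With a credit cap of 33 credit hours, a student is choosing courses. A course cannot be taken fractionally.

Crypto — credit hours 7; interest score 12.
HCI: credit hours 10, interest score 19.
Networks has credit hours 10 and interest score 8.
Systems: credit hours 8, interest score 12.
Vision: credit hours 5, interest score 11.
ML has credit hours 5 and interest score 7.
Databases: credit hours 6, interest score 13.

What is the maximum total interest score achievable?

Allowing fractional choices, the relaxed optimum would be about 62.5, but courses are indivisible.
Crypto + HCI + Vision + ML + Databases: credit hours 7 + 10 + 5 + 5 + 6 = 33 ≤ 33, interest score 12 + 19 + 11 + 7 + 13 = 62.
Crypto + HCI + Systems + Databases: credit hours 7 + 10 + 8 + 6 = 31 ≤ 33, interest score 12 + 19 + 12 + 13 = 56.
Best is Crypto, HCI, Vision, ML, and Databases with total interest score 62.

62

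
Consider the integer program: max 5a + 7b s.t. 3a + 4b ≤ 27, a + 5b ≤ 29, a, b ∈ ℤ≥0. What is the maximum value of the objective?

46

Relaxing integrality, the LP optimum is 46.82 at (a,b) = (1.73, 5.45), which is not an integer point.
(a,b)=(5,3): 3·5+4·3=27≤27, 1·5+5·3=20≤29, objective 46.
(a,b)=(2,5): 3·2+4·5=26≤27, 1·2+5·5=27≤29, objective 45.
(a,b)=(6,2): 3·6+4·2=26≤27, 1·6+5·2=16≤29, objective 44.
The best lattice point is (5,3), giving 46.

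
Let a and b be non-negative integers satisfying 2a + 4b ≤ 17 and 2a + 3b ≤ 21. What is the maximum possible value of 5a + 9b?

(a,b)=(8,0) is feasible, giving 40.
(a,b)=(7,0) is feasible, giving 35.
The best lattice point is (8,0), giving 40.

40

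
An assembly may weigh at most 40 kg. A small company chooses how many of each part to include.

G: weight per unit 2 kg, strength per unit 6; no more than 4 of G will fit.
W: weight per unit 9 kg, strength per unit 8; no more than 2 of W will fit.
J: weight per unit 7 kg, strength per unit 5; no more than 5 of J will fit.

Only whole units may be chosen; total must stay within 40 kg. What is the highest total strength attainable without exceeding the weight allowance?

4×G, 2×W, and 2×J: weight 40 ≤ 40, strength 4·6 + 2·8 + 2·5 = 50.
4×G, 1×W, and 3×J: weight 38 ≤ 40, strength 4·6 + 1·8 + 3·5 = 47.
Best is 50.

50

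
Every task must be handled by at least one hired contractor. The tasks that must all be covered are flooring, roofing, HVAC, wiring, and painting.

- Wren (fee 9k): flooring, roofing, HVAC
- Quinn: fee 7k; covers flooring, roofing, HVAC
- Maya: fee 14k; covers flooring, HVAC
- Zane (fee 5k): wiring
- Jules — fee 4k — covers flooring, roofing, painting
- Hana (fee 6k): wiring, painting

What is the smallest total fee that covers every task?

13

The greedy cost-per-new-task heuristic would pick Jules, Zane, and Quinn for 16, but a cheaper cover exists.
Choose Quinn and Hana: together they cover flooring, roofing, HVAC, wiring, painting — every task.
Total fee: 7 + 6 = 13.
No cover costs less than 13.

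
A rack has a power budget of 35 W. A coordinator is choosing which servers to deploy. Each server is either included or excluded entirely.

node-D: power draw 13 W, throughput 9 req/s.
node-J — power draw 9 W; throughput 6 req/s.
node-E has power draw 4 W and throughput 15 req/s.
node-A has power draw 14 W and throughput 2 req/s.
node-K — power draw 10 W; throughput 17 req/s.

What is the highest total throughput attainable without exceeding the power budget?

This is a 0-1 knapsack instance.
Take node-D, node-E, and node-K: power draw 13 + 4 + 10 = 27 ≤ 35, throughput 9 + 15 + 17 = 41.
No other feasible combination does better.

41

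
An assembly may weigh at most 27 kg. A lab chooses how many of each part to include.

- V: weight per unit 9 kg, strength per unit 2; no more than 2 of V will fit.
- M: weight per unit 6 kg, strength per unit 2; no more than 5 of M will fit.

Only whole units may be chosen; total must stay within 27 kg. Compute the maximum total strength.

8

This is a bounded integer knapsack.
M has the best ratio (2/6); taking only M gives at most 4×2 = 8 (stopped by the weight limit).
Optimal: 4×M: weight 24 ≤ 27, strength 4·2 = 8.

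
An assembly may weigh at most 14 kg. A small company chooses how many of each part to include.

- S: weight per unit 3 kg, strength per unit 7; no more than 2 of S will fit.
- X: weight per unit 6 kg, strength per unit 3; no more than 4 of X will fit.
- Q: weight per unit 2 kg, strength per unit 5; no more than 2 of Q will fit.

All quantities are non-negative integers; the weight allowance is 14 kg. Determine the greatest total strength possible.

24

Take 2×S and 2×Q: weight 10 ≤ 14, strength 2·7 + 2·5 = 24.
Q has the best ratio (5/2) and is taken to its limit of 2; remaining capacity is filled optimally with the others.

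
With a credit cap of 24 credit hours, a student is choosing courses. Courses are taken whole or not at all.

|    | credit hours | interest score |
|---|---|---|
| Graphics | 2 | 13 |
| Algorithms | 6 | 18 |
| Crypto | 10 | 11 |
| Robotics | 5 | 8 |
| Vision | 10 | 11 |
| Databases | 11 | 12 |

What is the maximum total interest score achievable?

51

Allowing fractional choices, the relaxed optimum would be about 51.1, but courses are indivisible.
Graphics + Algorithms + Crypto + Robotics: credit hours 2 + 6 + 10 + 5 = 23 ≤ 24, interest score 13 + 18 + 11 + 8 = 50.
Graphics + Algorithms + Robotics + Vision: credit hours 2 + 6 + 5 + 10 = 23 ≤ 24, interest score 13 + 18 + 8 + 11 = 50.
Graphics + Algorithms + Robotics + Databases: credit hours 2 + 6 + 5 + 11 = 24 ≤ 24, interest score 13 + 18 + 8 + 12 = 51.
Best is Graphics, Algorithms, Robotics, and Databases with total interest score 51.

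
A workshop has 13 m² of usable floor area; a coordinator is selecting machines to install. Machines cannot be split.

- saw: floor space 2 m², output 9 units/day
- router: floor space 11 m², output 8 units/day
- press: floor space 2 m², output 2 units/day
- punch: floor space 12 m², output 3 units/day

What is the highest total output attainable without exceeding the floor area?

17

Allowing fractional choices, the relaxed optimum would be about 17.5, but machines are indivisible.
saw + router: floor space 2 + 11 = 13 ≤ 13, output 9 + 8 = 17.
saw + press: floor space 2 + 2 = 4 ≤ 13, output 9 + 2 = 11.
Best is saw and router with total output 17.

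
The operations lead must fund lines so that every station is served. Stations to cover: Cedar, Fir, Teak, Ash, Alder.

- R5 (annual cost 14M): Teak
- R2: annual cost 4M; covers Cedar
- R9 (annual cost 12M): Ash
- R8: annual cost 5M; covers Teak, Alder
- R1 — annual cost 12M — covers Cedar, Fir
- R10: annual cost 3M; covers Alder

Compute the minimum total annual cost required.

29

The greedy cost-per-new-station heuristic would pick R8, R2, R9, and R1 for 33, but a cheaper cover exists.
Choose R9, R8, and R1: together they cover Cedar, Fir, Teak, Ash, Alder — every station.
Total annual cost: 12 + 5 + 12 = 29.
No cover costs less than 29.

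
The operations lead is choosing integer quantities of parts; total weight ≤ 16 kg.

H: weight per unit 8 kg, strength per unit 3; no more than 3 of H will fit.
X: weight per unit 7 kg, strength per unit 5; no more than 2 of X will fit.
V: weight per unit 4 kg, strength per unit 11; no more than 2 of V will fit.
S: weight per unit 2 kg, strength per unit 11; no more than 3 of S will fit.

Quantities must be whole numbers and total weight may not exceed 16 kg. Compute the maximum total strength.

55

1×V and 3×S: weight 10 ≤ 16, strength 1·11 + 3·11 = 44.
2×V and 3×S: weight 14 ≤ 16, strength 2·11 + 3·11 = 55.
Best is 55.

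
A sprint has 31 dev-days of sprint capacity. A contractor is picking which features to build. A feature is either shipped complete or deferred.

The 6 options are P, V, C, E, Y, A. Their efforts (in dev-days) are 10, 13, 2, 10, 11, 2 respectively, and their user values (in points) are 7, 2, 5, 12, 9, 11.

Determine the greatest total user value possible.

C + E + Y + A: effort 2 + 10 + 11 + 2 = 25 ≤ 31, user value 5 + 12 + 9 + 11 = 37.
E + Y + A: effort 10 + 11 + 2 = 23 ≤ 31, user value 12 + 9 + 11 = 32.
P + C + E + A: effort 10 + 2 + 10 + 2 = 24 ≤ 31, user value 7 + 5 + 12 + 11 = 35.
Best is C, E, Y, and A with total user value 37.

37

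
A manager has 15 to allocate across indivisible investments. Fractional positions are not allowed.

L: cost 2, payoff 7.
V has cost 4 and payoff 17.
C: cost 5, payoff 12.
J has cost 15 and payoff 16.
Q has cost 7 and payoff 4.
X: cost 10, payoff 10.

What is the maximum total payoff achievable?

36

This is an integer program with binary decision variables.
Take L, V, and C: cost 2 + 4 + 5 = 11 ≤ 15, payoff 7 + 17 + 12 = 36.
No other feasible combination does better.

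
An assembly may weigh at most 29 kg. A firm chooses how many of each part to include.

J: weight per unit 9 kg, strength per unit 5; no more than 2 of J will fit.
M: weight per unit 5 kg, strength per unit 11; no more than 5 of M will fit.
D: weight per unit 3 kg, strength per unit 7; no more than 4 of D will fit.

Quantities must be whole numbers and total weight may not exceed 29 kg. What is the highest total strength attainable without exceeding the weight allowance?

This is a bounded integer knapsack.
D has the best ratio (7/3); taking only D gives at most 4×7 = 28 (stopped by the supply cap of 4).
Mixing does better — 4×M and 3×D: weight 29 ≤ 29, strength 4·11 + 3·7 = 65.

65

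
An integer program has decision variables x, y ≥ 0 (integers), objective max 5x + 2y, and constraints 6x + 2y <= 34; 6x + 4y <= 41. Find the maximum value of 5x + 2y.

29

Relaxing integrality, the LP optimum is 29.50 at (x,y) = (4.5, 3.5), which is not an integer point.
(x,y)=(5,2): 6·5+2·2=34≤34, 6·5+4·2=38≤41, objective 29.
(x,y)=(4,4): 6·4+2·4=32≤34, 6·4+4·4=40≤41, objective 28.
The best lattice point is (5,2), giving 29.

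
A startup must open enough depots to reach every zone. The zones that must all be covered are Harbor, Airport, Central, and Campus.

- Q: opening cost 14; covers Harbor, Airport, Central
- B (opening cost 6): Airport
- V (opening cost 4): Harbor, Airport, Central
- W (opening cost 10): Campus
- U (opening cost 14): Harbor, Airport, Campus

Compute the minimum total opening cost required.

This is an integer covering problem.
Choose V and W: together they cover Harbor, Airport, Central, Campus — every zone.
Total opening cost: 4 + 10 = 14.

14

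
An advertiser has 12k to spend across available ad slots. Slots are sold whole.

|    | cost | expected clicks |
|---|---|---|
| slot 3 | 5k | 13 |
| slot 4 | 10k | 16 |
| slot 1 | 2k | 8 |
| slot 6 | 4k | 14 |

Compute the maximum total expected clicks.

Allowing fractional choices, the relaxed optimum would be about 36.6, but ad slots are indivisible.
slot 3 + slot 1 + slot 6: cost 5 + 2 + 4 = 11 ≤ 12, expected clicks 13 + 8 + 14 = 35.
slot 4 + slot 1: cost 10 + 2 = 12 ≤ 12, expected clicks 16 + 8 = 24.
slot 3 + slot 6: cost 5 + 4 = 9 ≤ 12, expected clicks 13 + 14 = 27.
Best is slot 3, slot 1, and slot 6 with total expected clicks 35.

35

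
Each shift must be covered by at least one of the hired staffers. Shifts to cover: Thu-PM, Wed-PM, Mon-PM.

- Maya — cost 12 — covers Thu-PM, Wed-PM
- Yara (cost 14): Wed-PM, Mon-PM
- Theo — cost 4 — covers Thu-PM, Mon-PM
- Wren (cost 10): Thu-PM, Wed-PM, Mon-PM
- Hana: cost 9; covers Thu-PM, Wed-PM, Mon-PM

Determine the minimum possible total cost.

9

Hana alone covers Thu-PM, Wed-PM, Mon-PM — every shift.
Total cost: 9.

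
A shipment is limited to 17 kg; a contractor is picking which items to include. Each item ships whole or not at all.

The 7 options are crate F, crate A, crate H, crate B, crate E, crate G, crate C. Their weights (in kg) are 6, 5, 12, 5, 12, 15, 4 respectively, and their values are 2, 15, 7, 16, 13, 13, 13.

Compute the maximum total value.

Allowing fractional choices, the relaxed optimum would be about 47.2, but items are indivisible.
crate F + crate A + crate B: weight 6 + 5 + 5 = 16 ≤ 17, value 2 + 15 + 16 = 33.
crate A + crate B + crate C: weight 5 + 5 + 4 = 14 ≤ 17, value 15 + 16 + 13 = 44.
Best is crate A, crate B, and crate C with total value 44.

44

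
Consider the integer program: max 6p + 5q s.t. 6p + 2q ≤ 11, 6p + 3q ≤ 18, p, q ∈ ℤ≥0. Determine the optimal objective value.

(p,q)=(0,5): 6·0+2·5=10≤11, 6·0+3·5=15≤18, objective 25.
(p,q)=(0,4): 6·0+2·4=8≤11, 6·0+3·4=12≤18, objective 20.
No feasible integer point exceeds 25.

25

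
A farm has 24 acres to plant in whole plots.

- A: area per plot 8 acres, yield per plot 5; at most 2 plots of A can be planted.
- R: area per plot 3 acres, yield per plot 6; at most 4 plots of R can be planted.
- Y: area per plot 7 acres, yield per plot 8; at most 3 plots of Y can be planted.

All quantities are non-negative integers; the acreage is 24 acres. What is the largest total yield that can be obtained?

34

This is a bounded integer knapsack.
Take 3×R and 2×Y: area 23 ≤ 24, yield 3·6 + 2·8 = 34.
No other integer combination yields more.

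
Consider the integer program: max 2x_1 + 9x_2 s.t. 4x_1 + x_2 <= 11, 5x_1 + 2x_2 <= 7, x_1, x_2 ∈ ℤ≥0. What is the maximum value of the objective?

The continuous relaxation peaks at (0, 3.5) with value 31.50; rounding to a feasible lattice point costs some objective.
(x_1,x_2)=(0,3): 4·0+1·3=3≤11, 5·0+2·3=6≤7, objective 27.
(x_1,x_2)=(0,2): 4·0+1·2=2≤11, 5·0+2·2=4≤7, objective 18.
No feasible integer point exceeds 27.

27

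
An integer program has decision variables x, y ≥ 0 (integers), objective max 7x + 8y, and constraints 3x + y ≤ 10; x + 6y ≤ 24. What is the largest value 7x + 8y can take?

The continuous relaxation peaks at (2.12, 3.65) with value 44.00; rounding to a feasible lattice point costs some objective.
(x,y)=(2,3): 3·2+1·3=9≤10, 1·2+6·3=20≤24, objective 38.
(x,y)=(1,3): 3·1+1·3=6≤10, 1·1+6·3=19≤24, objective 31.
(x,y)=(2,2): 3·2+1·2=8≤10, 1·2+6·2=14≤24, objective 30.
No feasible integer point exceeds 38.

38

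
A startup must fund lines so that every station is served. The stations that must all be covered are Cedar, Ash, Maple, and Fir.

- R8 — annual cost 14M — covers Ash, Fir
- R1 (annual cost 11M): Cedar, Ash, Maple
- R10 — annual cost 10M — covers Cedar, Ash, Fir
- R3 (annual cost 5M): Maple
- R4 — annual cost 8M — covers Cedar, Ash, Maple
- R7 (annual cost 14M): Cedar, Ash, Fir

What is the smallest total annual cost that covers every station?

The greedy cost-per-new-station heuristic would pick R4 and R10 for 18, but a cheaper cover exists.
Choose R10 and R3: together they cover Cedar, Ash, Maple, Fir — every station.
Total annual cost: 10 + 5 = 15.
No cover costs less than 15.

15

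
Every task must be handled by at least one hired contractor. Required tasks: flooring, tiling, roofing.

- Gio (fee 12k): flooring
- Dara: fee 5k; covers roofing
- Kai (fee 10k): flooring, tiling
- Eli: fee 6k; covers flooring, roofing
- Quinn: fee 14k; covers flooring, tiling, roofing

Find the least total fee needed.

This is an integer covering problem.
Quinn alone covers flooring, tiling, roofing — every task.
Total fee: 14.

14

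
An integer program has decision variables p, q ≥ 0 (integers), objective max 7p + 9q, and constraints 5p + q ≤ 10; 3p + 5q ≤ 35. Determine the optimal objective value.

63

The continuous relaxation peaks at (0.682, 6.59) with value 64.09; rounding to a feasible lattice point costs some objective.
(p,q)=(0,7): 5·0+1·7=7≤10, 3·0+5·7=35≤35, objective 63.
(p,q)=(0,6): 5·0+1·6=6≤10, 3·0+5·6=30≤35, objective 54.
(p,q)=(1,5): 5·1+1·5=10≤10, 3·1+5·5=28≤35, objective 52.
(p,q)=(0,5): 5·0+1·5=5≤10, 3·0+5·5=25≤35, objective 45.
No feasible integer point exceeds 63.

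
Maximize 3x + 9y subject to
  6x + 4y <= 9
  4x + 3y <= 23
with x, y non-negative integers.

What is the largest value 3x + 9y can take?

18

Relaxing integrality, the LP optimum is 20.25 at (x,y) = (0, 2.25), which is not an integer point.
(x,y)=(0,2): 6·0+4·2=8≤9, 4·0+3·2=6≤23, objective 18.
(x,y)=(0,1): 6·0+4·1=4≤9, 4·0+3·1=3≤23, objective 9.
Maximum is 18 at (x,y)=(0,2).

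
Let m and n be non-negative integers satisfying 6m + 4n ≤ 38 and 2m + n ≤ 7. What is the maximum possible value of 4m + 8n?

(m,n)=(0,7): 6·0+4·7=28≤38, 2·0+1·7=7≤7, objective 56.
(m,n)=(0,6): 6·0+4·6=24≤38, 2·0+1·6=6≤7, objective 48.
No feasible integer point exceeds 56.

56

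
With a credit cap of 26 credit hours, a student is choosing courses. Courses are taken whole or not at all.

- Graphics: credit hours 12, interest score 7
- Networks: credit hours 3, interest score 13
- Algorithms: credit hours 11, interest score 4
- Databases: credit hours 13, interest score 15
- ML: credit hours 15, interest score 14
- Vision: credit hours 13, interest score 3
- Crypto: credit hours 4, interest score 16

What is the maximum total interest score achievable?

Allowing fractional choices, the relaxed optimum would be about 49.6, but courses are indivisible.
Networks + Databases + Crypto: credit hours 3 + 13 + 4 = 20 ≤ 26, interest score 13 + 15 + 16 = 44.
Networks + ML + Crypto: credit hours 3 + 15 + 4 = 22 ≤ 26, interest score 13 + 14 + 16 = 43.
Graphics + Networks + Crypto: credit hours 12 + 3 + 4 = 19 ≤ 26, interest score 7 + 13 + 16 = 36.
Best is Networks, Databases, and Crypto with total interest score 44.

44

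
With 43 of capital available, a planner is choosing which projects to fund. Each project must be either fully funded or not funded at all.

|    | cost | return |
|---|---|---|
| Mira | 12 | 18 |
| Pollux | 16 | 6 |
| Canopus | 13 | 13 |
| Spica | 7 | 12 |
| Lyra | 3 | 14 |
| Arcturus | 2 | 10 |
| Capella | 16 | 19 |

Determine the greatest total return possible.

73

This is a 0-1 knapsack instance.
Canopus + Spica + Lyra + Arcturus + Capella: cost 13 + 7 + 3 + 2 + 16 = 41 ≤ 43, return 13 + 12 + 14 + 10 + 19 = 68.
Mira + Spica + Lyra + Arcturus + Capella: cost 12 + 7 + 3 + 2 + 16 = 40 ≤ 43, return 18 + 12 + 14 + 10 + 19 = 73.
Best is Mira, Spica, Lyra, Arcturus, and Capella with total return 73.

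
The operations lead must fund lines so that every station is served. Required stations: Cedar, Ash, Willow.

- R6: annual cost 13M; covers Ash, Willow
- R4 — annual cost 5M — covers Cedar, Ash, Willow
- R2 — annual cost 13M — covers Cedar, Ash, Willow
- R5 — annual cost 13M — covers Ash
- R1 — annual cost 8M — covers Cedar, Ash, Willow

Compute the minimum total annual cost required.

R4 alone covers Cedar, Ash, Willow — every station.
Total annual cost: 5.
No cover costs less than 5.

5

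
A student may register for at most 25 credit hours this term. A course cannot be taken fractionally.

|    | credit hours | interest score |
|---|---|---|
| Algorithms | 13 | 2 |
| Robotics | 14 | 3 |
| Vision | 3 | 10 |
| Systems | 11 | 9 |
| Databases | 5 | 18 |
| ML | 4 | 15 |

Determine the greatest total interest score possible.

52

Allowing fractional choices, the relaxed optimum would be about 52.4, but courses are indivisible.
Vision + Databases + ML: credit hours 3 + 5 + 4 = 12 ≤ 25, interest score 10 + 18 + 15 = 43.
Vision + Systems + Databases + ML: credit hours 3 + 11 + 5 + 4 = 23 ≤ 25, interest score 10 + 9 + 18 + 15 = 52.
Algorithms + Vision + Databases + ML: credit hours 13 + 3 + 5 + 4 = 25 ≤ 25, interest score 2 + 10 + 18 + 15 = 45.
Best is Vision, Systems, Databases, and ML with total interest score 52.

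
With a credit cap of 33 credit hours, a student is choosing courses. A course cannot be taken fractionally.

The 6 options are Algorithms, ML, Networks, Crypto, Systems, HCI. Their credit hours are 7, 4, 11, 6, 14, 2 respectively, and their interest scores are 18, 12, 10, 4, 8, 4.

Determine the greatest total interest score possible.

Take Algorithms, ML, Networks, Crypto, and HCI: credit hours 7 + 4 + 11 + 6 + 2 = 30 ≤ 33, interest score 18 + 12 + 10 + 4 + 4 = 48.
No other feasible combination does better.

48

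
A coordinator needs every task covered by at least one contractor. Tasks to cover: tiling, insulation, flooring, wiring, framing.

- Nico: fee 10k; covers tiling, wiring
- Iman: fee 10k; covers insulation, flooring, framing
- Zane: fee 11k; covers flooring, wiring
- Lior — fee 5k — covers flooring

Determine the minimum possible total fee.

Choose Nico and Iman: together they cover tiling, insulation, flooring, wiring, framing — every task.
Total fee: 10 + 10 = 20.
No cover costs less than 20.

20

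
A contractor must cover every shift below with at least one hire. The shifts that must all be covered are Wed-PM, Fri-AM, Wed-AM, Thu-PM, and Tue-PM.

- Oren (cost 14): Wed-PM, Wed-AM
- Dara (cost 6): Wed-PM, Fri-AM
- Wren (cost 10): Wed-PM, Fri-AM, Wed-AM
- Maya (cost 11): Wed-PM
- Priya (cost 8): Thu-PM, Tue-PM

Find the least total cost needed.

18

This is a weighted set-cover instance.
The greedy cost-per-new-shift heuristic would pick Dara, Priya, and Wren for 24, but a cheaper cover exists.
Choose Wren and Priya: together they cover Wed-PM, Fri-AM, Wed-AM, Thu-PM, Tue-PM — every shift.
Total cost: 10 + 8 = 18.
No cover costs less than 18.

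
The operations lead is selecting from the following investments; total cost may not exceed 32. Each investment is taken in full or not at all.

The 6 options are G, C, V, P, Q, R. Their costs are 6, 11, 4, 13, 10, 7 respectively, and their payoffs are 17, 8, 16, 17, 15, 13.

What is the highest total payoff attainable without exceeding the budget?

63

Allowing fractional choices, the relaxed optimum would be about 67.5, but investments are indivisible.
G + V + Q + R: cost 6 + 4 + 10 + 7 = 27 ≤ 32, payoff 17 + 16 + 15 + 13 = 61.
G + C + V + Q: cost 6 + 11 + 4 + 10 = 31 ≤ 32, payoff 17 + 8 + 16 + 15 = 56.
G + V + P + R: cost 6 + 4 + 13 + 7 = 30 ≤ 32, payoff 17 + 16 + 17 + 13 = 63.
Best is G, V, P, and R with total payoff 63.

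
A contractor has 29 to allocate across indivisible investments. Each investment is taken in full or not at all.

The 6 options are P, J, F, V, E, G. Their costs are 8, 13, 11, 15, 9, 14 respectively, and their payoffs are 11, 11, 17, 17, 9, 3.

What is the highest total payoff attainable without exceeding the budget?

37

Take P, F, and E: cost 8 + 11 + 9 = 28 ≤ 29, payoff 11 + 17 + 9 = 37.
No other feasible combination does better.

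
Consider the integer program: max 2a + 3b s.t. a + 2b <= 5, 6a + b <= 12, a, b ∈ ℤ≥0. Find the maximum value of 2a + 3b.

8

(a,b)=(1,2): 1·1+2·2=5≤5, 6·1+1·2=8≤12, objective 8.
(a,b)=(0,2): 1·0+2·2=4≤5, 6·0+1·2=2≤12, objective 6.
No feasible integer point exceeds 8.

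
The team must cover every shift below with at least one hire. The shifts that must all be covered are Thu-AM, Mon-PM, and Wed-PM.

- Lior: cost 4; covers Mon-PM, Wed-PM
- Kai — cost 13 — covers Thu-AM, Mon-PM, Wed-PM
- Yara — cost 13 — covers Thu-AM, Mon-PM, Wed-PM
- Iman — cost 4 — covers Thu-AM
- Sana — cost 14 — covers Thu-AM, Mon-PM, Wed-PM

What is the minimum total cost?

8

Choose Lior and Iman: together they cover Thu-AM, Mon-PM, Wed-PM — every shift.
Total cost: 4 + 4 = 8.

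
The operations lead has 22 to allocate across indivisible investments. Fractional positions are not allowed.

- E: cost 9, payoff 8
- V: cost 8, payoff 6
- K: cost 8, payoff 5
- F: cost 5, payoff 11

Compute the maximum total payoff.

25

Take E, V, and F: cost 9 + 8 + 5 = 22 ≤ 22, payoff 8 + 6 + 11 = 25.
No other feasible combination does better.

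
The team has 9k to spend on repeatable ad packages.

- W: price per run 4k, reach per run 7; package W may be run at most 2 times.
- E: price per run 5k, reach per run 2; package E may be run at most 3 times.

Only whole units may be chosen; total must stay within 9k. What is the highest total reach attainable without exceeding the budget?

14

This is a bounded integer knapsack.
1×W and 1×E: price 9 ≤ 9, reach 1·7 + 1·2 = 9.
2×W: price 8 ≤ 9, reach 2·7 = 14.
Best is 14.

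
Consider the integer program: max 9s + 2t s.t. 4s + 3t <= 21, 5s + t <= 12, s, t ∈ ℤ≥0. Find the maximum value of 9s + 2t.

22

Relaxing integrality, the LP optimum is 22.64 at (s,t) = (1.36, 5.18), which is not an integer point.
(s,t)=(2,2): 4·2+3·2=14≤21, 5·2+1·2=12≤12, objective 22.
(s,t)=(2,1): 4·2+3·1=11≤21, 5·2+1·1=11≤12, objective 20.
(s,t)=(1,5): 4·1+3·5=19≤21, 5·1+1·5=10≤12, objective 19.
(s,t)=(1,4): 4·1+3·4=16≤21, 5·1+1·4=9≤12, objective 17.
No feasible integer point exceeds 22.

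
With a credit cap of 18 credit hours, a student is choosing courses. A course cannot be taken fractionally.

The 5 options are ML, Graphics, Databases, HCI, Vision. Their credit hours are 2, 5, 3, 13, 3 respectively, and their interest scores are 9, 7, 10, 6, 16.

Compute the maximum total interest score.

ML + Graphics + Databases + Vision: credit hours 2 + 5 + 3 + 3 = 13 ≤ 18, interest score 9 + 7 + 10 + 16 = 42.
ML + Databases + Vision: credit hours 2 + 3 + 3 = 8 ≤ 18, interest score 9 + 10 + 16 = 35.
Graphics + Databases + Vision: credit hours 5 + 3 + 3 = 11 ≤ 18, interest score 7 + 10 + 16 = 33.
Best is ML, Graphics, Databases, and Vision with total interest score 42.

42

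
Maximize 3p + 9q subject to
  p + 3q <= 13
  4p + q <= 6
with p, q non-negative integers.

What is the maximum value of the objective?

36

The continuous relaxation peaks at (0, 4.33) with value 39.00; rounding to a feasible lattice point costs some objective.
(p,q)=(0,4) is feasible, giving 36.
(p,q)=(0,3) is feasible, giving 27.
Maximum is 36 at (p,q)=(0,4).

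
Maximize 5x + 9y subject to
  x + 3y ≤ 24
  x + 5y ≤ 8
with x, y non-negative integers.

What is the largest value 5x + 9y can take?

40

(x,y)=(8,0): 1·8+3·0=8≤24, 1·8+5·0=8≤8, objective 40.
(x,y)=(7,0): 1·7+3·0=7≤24, 1·7+5·0=7≤8, objective 35.
The best lattice point is (8,0), giving 40.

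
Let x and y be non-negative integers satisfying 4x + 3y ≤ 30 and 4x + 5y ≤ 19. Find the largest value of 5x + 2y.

(x,y)=(4,0) is feasible, giving 20.
(x,y)=(3,1) is feasible, giving 17.
(x,y)=(3,0) is feasible, giving 15.
The best lattice point is (4,0), giving 20.

20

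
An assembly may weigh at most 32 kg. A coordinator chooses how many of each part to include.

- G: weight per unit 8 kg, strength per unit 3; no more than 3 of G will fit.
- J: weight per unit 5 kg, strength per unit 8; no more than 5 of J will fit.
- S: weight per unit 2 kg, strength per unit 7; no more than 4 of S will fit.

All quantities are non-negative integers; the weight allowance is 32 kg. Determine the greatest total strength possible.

61

This is a bounded integer knapsack.
S has the best ratio (7/2); taking only S gives at most 4×7 = 28 (stopped by the supply cap of 4).
Mixing does better — 5×J and 3×S: weight 31 ≤ 32, strength 5·8 + 3·7 = 61.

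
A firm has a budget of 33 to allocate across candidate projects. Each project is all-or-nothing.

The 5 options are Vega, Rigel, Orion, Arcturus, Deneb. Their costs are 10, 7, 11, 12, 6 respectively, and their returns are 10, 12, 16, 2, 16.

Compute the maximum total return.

44

Rigel + Orion + Deneb: cost 7 + 11 + 6 = 24 ≤ 33, return 12 + 16 + 16 = 44.
Vega + Orion + Deneb: cost 10 + 11 + 6 = 27 ≤ 33, return 10 + 16 + 16 = 42.
Best is Rigel, Orion, and Deneb with total return 44.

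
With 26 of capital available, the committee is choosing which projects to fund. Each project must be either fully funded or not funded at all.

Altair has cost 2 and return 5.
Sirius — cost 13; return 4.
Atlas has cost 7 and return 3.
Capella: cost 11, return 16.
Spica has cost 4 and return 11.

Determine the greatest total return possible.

35

Atlas + Capella + Spica: cost 7 + 11 + 4 = 22 ≤ 26, return 3 + 16 + 11 = 30.
Altair + Atlas + Capella + Spica: cost 2 + 7 + 11 + 4 = 24 ≤ 26, return 5 + 3 + 16 + 11 = 35.
Altair + Capella + Spica: cost 2 + 11 + 4 = 17 ≤ 26, return 5 + 16 + 11 = 32.
Best is Altair, Atlas, Capella, and Spica with total return 35.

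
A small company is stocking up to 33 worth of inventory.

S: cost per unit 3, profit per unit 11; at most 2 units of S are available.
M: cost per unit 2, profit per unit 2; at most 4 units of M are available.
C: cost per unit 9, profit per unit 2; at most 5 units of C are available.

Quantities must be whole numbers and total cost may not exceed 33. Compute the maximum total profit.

This is a bounded integer knapsack.
2×S, 4×M, and 2×C: cost 32 ≤ 33, profit 2·11 + 4·2 + 2·2 = 34.
2×S, 3×M, and 2×C: cost 30 ≤ 33, profit 2·11 + 3·2 + 2·2 = 32.
Best is 34.

34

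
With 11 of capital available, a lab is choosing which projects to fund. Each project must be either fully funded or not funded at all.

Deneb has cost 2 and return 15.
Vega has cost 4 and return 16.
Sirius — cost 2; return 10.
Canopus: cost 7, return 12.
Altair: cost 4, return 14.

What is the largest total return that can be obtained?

Allowing fractional choices, the relaxed optimum would be about 51.5, but projects are indivisible.
Deneb + Vega + Altair: cost 2 + 4 + 4 = 10 ≤ 11, return 15 + 16 + 14 = 45.
Vega + Sirius + Altair: cost 4 + 2 + 4 = 10 ≤ 11, return 16 + 10 + 14 = 40.
Deneb + Vega + Sirius: cost 2 + 4 + 2 = 8 ≤ 11, return 15 + 16 + 10 = 41.
Best is Deneb, Vega, and Altair with total return 45.

45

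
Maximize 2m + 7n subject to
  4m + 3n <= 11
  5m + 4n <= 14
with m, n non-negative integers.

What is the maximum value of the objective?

21

(m,n)=(0,3) is feasible, giving 21.
(m,n)=(1,2) is feasible, giving 16.
No feasible integer point exceeds 21.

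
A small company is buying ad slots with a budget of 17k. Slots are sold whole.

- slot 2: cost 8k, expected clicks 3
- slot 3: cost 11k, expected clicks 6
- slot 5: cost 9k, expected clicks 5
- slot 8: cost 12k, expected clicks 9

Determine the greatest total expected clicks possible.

This is a 0-1 knapsack instance.
slot 2 + slot 5: cost 8 + 9 = 17 ≤ 17, expected clicks 3 + 5 = 8.
slot 8: cost 12 ≤ 17, expected clicks 9.
slot 3: cost 11 ≤ 17, expected clicks 6.
Best is slot 8 with total expected clicks 9.

9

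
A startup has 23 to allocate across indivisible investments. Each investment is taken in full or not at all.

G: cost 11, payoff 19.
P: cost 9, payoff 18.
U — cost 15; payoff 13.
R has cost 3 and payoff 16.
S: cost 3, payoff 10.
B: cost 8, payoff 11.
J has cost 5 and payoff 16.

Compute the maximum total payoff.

Allowing fractional choices, the relaxed optimum would be about 65.2, but investments are indivisible.
P + R + S + J: cost 9 + 3 + 3 + 5 = 20 ≤ 23, payoff 18 + 16 + 10 + 16 = 60.
G + R + S + J: cost 11 + 3 + 3 + 5 = 22 ≤ 23, payoff 19 + 16 + 10 + 16 = 61.
Best is G, R, S, and J with total payoff 61.

61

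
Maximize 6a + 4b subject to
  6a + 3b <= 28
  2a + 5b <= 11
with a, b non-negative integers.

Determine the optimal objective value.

Relaxing integrality, the LP optimum is 28.42 at (a,b) = (4.46, 0.417), which is not an integer point.
(a,b)=(4,0) is feasible, giving 24.
(a,b)=(3,1) is feasible, giving 22.
(a,b)=(3,0) is feasible, giving 18.
The best lattice point is (4,0), giving 24.

24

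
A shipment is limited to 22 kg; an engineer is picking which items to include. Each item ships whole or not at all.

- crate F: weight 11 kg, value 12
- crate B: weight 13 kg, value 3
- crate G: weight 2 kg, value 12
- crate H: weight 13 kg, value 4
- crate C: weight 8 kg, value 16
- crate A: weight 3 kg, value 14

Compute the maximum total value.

42

Allowing fractional choices, the relaxed optimum would be about 51.8, but items are indivisible.
crate G + crate C + crate A: weight 2 + 8 + 3 = 13 ≤ 22, value 12 + 16 + 14 = 42.
crate F + crate C + crate A: weight 11 + 8 + 3 = 22 ≤ 22, value 12 + 16 + 14 = 42.
crate F + crate G + crate C: weight 11 + 2 + 8 = 21 ≤ 22, value 12 + 12 + 16 = 40.
The maximum value is 42; one optimal choice is crate G, crate C, and crate A.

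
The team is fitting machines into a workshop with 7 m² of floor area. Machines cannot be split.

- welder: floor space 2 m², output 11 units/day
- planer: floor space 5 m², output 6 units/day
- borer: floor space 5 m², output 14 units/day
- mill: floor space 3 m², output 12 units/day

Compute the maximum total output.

25

Allowing fractional choices, the relaxed optimum would be about 28.6, but machines are indivisible.
welder + mill: floor space 2 + 3 = 5 ≤ 7, output 11 + 12 = 23.
welder + borer: floor space 2 + 5 = 7 ≤ 7, output 11 + 14 = 25.
Best is welder and borer with total output 25.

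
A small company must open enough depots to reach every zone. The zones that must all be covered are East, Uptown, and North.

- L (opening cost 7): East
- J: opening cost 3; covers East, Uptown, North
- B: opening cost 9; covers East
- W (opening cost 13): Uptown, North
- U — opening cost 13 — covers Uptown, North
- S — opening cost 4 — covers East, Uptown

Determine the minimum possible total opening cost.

3

This is an integer covering problem.
J alone covers East, Uptown, North — every zone.
Total opening cost: 3.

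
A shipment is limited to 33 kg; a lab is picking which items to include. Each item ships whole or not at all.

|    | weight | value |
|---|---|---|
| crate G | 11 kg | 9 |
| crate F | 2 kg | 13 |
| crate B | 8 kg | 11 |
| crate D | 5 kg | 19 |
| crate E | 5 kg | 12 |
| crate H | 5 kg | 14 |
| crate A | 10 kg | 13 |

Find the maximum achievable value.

Allowing fractional choices, the relaxed optimum would be about 79.4, but items are indivisible.
crate F + crate B + crate D + crate H + crate A: weight 2 + 8 + 5 + 5 + 10 = 30 ≤ 33, value 13 + 11 + 19 + 14 + 13 = 70.
crate F + crate D + crate E + crate H + crate A: weight 2 + 5 + 5 + 5 + 10 = 27 ≤ 33, value 13 + 19 + 12 + 14 + 13 = 71.
Best is crate F, crate D, crate E, crate H, and crate A with total value 71.

71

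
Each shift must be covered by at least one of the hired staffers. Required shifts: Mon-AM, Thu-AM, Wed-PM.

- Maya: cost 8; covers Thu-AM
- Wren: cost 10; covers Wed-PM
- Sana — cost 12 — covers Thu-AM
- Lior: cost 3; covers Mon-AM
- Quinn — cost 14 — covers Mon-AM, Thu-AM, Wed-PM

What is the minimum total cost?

The greedy cost-per-new-shift heuristic would pick Lior and Quinn for 17, but a cheaper cover exists.
Quinn alone covers Mon-AM, Thu-AM, Wed-PM — every shift.
Total cost: 14.
No cover costs less than 14.

14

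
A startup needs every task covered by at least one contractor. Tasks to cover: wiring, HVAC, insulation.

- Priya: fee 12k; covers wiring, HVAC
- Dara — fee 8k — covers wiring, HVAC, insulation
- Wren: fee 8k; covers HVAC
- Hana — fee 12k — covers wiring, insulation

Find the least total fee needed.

Dara alone covers wiring, HVAC, insulation — every task.
Total fee: 8.
No cover costs less than 8.

8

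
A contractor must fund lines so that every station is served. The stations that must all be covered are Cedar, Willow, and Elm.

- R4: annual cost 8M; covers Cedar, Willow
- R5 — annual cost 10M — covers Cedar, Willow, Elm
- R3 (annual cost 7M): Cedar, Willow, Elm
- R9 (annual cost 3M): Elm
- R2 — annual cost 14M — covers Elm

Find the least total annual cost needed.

7

R3 alone covers Cedar, Willow, Elm — every station.
Total annual cost: 7.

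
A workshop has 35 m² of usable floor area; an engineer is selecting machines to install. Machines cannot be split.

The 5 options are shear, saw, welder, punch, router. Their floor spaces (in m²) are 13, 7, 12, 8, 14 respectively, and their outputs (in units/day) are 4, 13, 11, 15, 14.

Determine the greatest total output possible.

42

Treat it as a binary knapsack problem.
Allowing fractional choices, the relaxed optimum would be about 47.5, but machines are indivisible.
saw + punch + router: floor space 7 + 8 + 14 = 29 ≤ 35, output 13 + 15 + 14 = 42.
welder + punch + router: floor space 12 + 8 + 14 = 34 ≤ 35, output 11 + 15 + 14 = 40.
saw + welder + punch: floor space 7 + 12 + 8 = 27 ≤ 35, output 13 + 11 + 15 = 39.
Best is saw, punch, and router with total output 42.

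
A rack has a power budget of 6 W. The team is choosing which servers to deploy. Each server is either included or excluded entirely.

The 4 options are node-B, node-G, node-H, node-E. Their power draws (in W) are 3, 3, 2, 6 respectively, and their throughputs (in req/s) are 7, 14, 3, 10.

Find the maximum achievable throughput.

Take node-B and node-G: power draw 3 + 3 = 6 ≤ 6, throughput 7 + 14 = 21.
No other feasible combination does better.

21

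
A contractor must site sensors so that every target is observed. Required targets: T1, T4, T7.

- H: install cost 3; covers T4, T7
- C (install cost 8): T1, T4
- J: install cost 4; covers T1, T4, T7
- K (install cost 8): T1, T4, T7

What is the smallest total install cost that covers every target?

4

J alone covers T1, T4, T7 — every target.
Total install cost: 4.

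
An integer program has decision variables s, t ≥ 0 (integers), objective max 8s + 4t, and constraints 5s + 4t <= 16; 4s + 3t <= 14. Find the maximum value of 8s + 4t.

(s,t)=(3,0): 5·3+4·0=15≤16, 4·3+3·0=12≤14, objective 24.
(s,t)=(2,1): 5·2+4·1=14≤16, 4·2+3·1=11≤14, objective 20.
(s,t)=(2,0): 5·2+4·0=10≤16, 4·2+3·0=8≤14, objective 16.
Maximum is 24 at (s,t)=(3,0).

24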